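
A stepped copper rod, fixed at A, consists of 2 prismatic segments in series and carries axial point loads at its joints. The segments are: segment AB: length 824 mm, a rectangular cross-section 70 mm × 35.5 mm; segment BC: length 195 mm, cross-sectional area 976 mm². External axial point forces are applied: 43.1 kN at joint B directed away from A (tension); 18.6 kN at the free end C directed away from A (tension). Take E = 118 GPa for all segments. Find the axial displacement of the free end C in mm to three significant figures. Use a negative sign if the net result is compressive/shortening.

Internal axial forces (sectioning from the free end, tension +): N_BC = 18.6 kN, N_AB = 61.7 kN.
A_AB = 2485 mm².
δ_AB = 61700·824/(2485·118000) = 0.1734 mm
δ_BC = 18600·195/(976·118000) = 0.03149 mm
δ = Σδ_i = 0.2049 mm.

0.205 mm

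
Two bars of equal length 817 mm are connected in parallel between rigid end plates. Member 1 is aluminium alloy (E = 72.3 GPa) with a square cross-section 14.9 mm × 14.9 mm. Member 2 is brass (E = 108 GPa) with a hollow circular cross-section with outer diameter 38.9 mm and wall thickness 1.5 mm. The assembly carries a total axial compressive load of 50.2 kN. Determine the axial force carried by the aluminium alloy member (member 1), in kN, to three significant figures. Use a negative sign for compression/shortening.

-23.0 kN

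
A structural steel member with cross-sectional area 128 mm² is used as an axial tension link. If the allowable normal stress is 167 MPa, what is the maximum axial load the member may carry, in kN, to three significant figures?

P_max = σ_allow · A = 167 · 128 = 21380 N = 21.38 kN.

21.4 kN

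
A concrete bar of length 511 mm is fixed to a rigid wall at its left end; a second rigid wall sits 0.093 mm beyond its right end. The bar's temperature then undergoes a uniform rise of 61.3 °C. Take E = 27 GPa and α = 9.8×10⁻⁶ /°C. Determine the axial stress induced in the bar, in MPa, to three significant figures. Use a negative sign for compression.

-11.3 MPa

Free thermal expansion αLΔT = 9.8e-6 · 511 · 61.3 = 0.307 mm.
The walls engage after the gap closes; constrained expansion = 0.307 − 0.093 = 0.214 mm.
The walls impose strain ε = −(0.214)/511 = -4.1874e-04; σ = Eε = 27000 · -4.1874e-04 = -11.31 MPa.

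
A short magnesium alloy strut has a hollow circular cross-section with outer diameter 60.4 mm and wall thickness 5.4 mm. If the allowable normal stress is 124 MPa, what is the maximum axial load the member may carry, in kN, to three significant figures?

116 kN

A = 933.1 mm².
P_max = σ_allow · A = 124 · 933.1 = 115700 N = 115.7 kN.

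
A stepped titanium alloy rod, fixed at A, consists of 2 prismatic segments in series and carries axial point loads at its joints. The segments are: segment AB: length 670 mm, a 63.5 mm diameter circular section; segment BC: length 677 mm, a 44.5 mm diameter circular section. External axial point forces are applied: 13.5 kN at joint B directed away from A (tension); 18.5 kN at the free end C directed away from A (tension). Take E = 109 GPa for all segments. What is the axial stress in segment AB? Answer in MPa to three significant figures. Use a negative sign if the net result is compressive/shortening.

Internal axial forces (sectioning from the free end, tension +): N_BC = 18.5 kN, N_AB = 32 kN.
A_AB = 3167 mm².
σ_AB = N_AB/A_AB = 32000/3167 = 10.1 MPa.

10.1 MPa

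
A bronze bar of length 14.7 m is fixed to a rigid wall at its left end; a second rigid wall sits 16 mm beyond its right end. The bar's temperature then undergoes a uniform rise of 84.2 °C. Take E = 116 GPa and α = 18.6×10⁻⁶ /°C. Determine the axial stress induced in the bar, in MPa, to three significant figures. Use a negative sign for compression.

-55.4 MPa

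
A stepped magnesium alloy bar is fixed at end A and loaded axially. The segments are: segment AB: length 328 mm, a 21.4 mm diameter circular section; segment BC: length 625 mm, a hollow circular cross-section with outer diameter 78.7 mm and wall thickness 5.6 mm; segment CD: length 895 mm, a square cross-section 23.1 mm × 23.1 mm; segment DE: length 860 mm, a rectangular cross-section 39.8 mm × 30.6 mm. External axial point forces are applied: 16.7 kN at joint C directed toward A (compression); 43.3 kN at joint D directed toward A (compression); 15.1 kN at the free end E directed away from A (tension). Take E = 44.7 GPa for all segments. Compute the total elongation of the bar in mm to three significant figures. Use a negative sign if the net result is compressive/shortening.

Internal axial forces (sectioning from the free end, tension +): N_DE = 15.1 kN, N_CD = -28.2 kN, N_BC = -44.9 kN, N_AB = -44.9 kN.
A_AB = 359.7 mm².
A_BC = 1286 mm².
A_CD = 533.6 mm².
A_DE = 1218 mm².
δ_AB = -44900·328/(359.7·44700) = -0.916 mm
δ_BC = -44900·625/(1286·44700) = -0.4882 mm
δ_CD = -28200·895/(533.6·44700) = -1.058 mm
δ_DE = 15100·860/(1218·44700) = 0.2385 mm
δ = Σδ_i = -2.224 mm.

-2.22 mm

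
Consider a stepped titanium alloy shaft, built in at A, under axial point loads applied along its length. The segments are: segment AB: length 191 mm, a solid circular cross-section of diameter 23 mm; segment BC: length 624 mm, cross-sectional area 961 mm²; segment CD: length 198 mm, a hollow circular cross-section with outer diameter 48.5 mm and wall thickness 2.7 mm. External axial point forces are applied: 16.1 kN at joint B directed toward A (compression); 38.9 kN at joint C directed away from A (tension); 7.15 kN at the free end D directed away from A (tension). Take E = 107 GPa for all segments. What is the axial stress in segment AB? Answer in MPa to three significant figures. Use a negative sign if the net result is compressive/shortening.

72.1 MPa

Internal axial forces (sectioning from the free end, tension +): N_CD = 7.15 kN, N_BC = 46.05 kN, N_AB = 29.95 kN.
A_AB = 415.5 mm².
σ_AB = N_AB/A_AB = 29950/415.5 = 72.09 MPa.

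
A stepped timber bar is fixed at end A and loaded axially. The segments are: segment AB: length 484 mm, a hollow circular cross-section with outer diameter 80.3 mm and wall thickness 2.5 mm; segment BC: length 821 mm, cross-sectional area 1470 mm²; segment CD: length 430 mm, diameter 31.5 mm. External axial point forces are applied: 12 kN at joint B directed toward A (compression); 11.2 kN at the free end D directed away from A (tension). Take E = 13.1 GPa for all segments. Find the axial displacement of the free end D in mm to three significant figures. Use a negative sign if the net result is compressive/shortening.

0.901 mm

Internal axial forces (sectioning from the free end, tension +): N_CD = 11.2 kN, N_BC = 11.2 kN, N_AB = -0.8 kN.
A_AB = 611 mm².
A_CD = 779.3 mm².
δ_AB = -800·484/(611·13100) = -0.04837 mm
δ_BC = 11200·821/(1470·13100) = 0.4775 mm
δ_CD = 11200·430/(779.3·13100) = 0.4717 mm
δ = Σδ_i = 0.9009 mm.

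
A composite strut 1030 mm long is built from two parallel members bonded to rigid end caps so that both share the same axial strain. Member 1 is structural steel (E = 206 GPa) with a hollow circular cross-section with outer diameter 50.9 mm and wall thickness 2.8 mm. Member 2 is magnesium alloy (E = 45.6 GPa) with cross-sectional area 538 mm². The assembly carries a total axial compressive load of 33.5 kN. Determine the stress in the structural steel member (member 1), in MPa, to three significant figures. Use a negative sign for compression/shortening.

A_1 = 423.1 mm².
Equal strain + equilibrium ⇒ each member carries load in proportion to AE: A₁E₁ = 87160000 N, A₂E₂ = 24530000 N, ΣAE = 111700000 N.
σ₁ = P·E₁/ΣAE = -33500·206000/111700000 = -61.79 MPa.

-61.8 MPa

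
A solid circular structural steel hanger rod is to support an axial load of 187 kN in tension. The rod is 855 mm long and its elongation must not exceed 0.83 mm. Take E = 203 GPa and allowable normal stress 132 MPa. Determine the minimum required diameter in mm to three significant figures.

42.5 mm

Required area A ≥ P/σ_allow = 187000/132 = 1417 mm².
For a solid circular section, d ≥ √(4A/π) = 42.47 mm.
Elongation limit: A ≥ PL/(Eδ_allow) = 187000·855/(203000·0.83) = 948.9 mm² ⇒ d ≥ 34.76 mm.
The stress limit governs.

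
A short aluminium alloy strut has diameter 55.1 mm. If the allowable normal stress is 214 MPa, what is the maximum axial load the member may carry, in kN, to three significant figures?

A = 2384 mm².
P_max = σ_allow · A = 214 · 2384 = 510300 N = 510.3 kN.

510 kN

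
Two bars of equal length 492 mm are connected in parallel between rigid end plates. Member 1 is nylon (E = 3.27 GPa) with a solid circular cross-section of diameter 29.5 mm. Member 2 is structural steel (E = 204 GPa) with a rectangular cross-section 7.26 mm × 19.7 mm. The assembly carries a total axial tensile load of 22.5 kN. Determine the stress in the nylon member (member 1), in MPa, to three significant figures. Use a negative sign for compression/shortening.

A_1 = 683.5 mm².
A_2 = 143 mm².
Equal strain + equilibrium ⇒ each member carries load in proportion to AE: A₁E₁ = 2235000 N, A₂E₂ = 29180000 N, ΣAE = 31410000 N.
σ₁ = P·E₁/ΣAE = 22500·3270/31410000 = 2.342 MPa.

2.34 MPa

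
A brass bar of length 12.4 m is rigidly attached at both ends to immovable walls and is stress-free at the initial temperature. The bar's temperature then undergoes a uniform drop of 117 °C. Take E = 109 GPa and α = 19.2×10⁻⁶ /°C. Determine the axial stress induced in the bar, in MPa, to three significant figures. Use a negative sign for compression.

Free thermal expansion αLΔT = 19.2e-6 · 12400 · -117 = -27.86 mm.
The walls impose strain ε = −(-27.86)/12400 = 2.2464e-03; σ = Eε = 109000 · 2.2464e-03 = 244.9 MPa.

245 MPa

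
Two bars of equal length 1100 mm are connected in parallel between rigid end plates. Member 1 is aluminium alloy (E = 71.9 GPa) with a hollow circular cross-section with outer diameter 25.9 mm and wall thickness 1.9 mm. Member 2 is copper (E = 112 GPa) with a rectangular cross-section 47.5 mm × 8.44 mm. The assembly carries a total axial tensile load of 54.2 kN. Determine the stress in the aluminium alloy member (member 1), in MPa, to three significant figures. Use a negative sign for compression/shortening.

A_1 = 143.3 mm².
A_2 = 400.9 mm².
Equal strain + equilibrium ⇒ each member carries load in proportion to AE: A₁E₁ = 10300000 N, A₂E₂ = 44900000 N, ΣAE = 55200000 N.
σ₁ = P·E₁/ΣAE = 54200·71900/55200000 = 70.6 MPa.

70.6 MPa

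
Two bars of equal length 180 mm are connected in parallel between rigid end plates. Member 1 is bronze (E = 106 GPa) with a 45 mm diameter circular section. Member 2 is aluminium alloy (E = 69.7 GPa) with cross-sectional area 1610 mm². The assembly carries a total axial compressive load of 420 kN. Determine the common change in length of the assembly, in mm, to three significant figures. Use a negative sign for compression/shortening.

A_1 = 1590 mm².
Equal strain + equilibrium ⇒ each member carries load in proportion to AE: A₁E₁ = 168600000 N, A₂E₂ = 112200000 N, ΣAE = 280800000 N.
δ = PL/ΣAE = -420000·180/280800000 = -0.2692 mm.

-0.269 mm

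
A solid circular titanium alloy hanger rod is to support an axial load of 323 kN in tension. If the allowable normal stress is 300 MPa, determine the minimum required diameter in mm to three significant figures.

Required area A ≥ P/σ_allow = 323000/300 = 1077 mm².
For a solid circular section, d ≥ √(4A/π) = 37.03 mm.

37.0 mm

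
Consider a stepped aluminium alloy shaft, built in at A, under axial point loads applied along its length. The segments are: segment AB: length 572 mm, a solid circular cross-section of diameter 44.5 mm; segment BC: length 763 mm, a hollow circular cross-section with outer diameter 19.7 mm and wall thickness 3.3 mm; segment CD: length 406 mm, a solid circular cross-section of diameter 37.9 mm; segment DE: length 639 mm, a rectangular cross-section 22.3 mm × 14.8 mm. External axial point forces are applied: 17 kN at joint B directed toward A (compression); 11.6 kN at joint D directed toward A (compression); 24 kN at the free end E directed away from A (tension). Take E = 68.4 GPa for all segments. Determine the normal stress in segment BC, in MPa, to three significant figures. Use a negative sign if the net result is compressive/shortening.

Internal axial forces (sectioning from the free end, tension +): N_DE = 24 kN, N_CD = 12.4 kN, N_BC = 12.4 kN, N_AB = -4.6 kN.
A_BC = 170 mm².
σ_BC = N_BC/A_BC = 12400/170 = 72.93 MPa.

72.9 MPa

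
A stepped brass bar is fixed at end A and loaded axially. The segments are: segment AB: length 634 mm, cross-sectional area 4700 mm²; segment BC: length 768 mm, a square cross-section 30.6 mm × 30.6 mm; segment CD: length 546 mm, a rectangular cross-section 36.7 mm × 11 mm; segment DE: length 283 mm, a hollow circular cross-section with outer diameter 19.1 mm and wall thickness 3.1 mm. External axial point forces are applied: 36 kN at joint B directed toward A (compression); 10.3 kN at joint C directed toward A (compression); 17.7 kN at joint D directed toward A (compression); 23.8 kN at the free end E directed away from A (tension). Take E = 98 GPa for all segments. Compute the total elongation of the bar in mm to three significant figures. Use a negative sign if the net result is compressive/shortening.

0.435 mm

Internal axial forces (sectioning from the free end, tension +): N_DE = 23.8 kN, N_CD = 6.1 kN, N_BC = -4.2 kN, N_AB = -40.2 kN.
A_BC = 936.4 mm².
A_CD = 403.7 mm².
A_DE = 155.8 mm².
δ_AB = -40200·634/(4700·98000) = -0.05533 mm
δ_BC = -4200·768/(936.4·98000) = -0.03515 mm
δ_CD = 6100·546/(403.7·98000) = 0.08419 mm
δ_DE = 23800·283/(155.8·98000) = 0.4411 mm
δ = Σδ_i = 0.4348 mm.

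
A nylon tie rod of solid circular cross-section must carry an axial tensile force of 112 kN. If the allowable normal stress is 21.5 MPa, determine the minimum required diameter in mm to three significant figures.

81.4 mm

Required area A ≥ P/σ_allow = 112000/21.5 = 5209 mm².
For a solid circular section, d ≥ √(4A/π) = 81.44 mm.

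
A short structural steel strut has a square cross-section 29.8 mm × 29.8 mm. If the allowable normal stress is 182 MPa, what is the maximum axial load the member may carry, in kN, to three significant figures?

162 kN

A = 888 mm².
P_max = σ_allow · A = 182 · 888 = 161600 N = 161.6 kN.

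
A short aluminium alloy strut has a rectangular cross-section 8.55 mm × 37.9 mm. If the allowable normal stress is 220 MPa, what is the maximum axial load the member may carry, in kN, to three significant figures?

A = 324 mm².
P_max = σ_allow · A = 220 · 324 = 71290 N = 71.29 kN.

71.3 kN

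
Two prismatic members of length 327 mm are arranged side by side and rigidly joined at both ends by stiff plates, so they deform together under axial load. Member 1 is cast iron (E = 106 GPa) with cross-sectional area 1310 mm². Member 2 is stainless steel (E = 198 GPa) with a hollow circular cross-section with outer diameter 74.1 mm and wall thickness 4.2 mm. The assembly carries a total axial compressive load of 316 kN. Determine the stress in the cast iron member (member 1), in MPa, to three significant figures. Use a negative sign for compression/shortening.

-104 MPa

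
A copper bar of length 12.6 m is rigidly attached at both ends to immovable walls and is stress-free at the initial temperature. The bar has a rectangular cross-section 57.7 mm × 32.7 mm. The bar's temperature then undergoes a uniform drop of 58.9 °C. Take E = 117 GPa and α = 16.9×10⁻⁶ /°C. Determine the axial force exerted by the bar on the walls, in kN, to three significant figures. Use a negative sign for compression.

Free thermal expansion αLΔT = 16.9e-6 · 12600 · -58.9 = -12.54 mm.
The walls impose strain ε = −(-12.54)/12600 = 9.9541e-04; σ = Eε = 117000 · 9.9541e-04 = 116.5 MPa.
Wall reaction R = σ·A = 116.5·1887 = 219700 N = 219.7 kN.

220 kN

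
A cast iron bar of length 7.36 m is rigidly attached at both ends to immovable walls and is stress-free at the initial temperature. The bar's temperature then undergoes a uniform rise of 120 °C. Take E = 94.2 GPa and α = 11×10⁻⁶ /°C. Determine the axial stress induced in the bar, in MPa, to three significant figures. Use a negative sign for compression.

Free thermal expansion αLΔT = 11e-6 · 7360 · 120 = 9.715 mm.
The walls impose strain ε = −(9.715)/7360 = -1.3200e-03; σ = Eε = 94200 · -1.3200e-03 = -124.3 MPa.

-124 MPa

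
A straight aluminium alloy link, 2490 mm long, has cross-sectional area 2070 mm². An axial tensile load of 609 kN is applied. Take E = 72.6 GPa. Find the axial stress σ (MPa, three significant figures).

294 MPa

σ = N/A = 609000/2070 = 294.2 MPa.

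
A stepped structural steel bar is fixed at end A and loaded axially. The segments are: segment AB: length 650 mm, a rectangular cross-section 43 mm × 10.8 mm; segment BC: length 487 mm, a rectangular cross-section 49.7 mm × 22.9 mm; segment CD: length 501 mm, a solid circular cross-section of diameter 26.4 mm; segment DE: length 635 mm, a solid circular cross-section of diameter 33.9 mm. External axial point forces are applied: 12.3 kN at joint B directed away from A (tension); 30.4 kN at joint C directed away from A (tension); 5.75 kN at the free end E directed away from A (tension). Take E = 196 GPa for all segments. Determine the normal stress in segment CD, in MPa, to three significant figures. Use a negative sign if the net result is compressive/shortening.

Internal axial forces (sectioning from the free end, tension +): N_DE = 5.75 kN, N_CD = 5.75 kN, N_BC = 36.15 kN, N_AB = 48.45 kN.
A_CD = 547.4 mm².
σ_CD = N_CD/A_CD = 5750/547.4 = 10.5 MPa.

10.5 MPa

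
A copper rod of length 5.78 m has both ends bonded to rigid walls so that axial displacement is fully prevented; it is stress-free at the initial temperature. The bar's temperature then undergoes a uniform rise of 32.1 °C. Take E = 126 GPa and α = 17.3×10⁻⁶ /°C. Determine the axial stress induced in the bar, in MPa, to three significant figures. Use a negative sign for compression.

-70.0 MPa

Free thermal expansion αLΔT = 17.3e-6 · 5780 · 32.1 = 3.21 mm.
The walls impose strain ε = −(3.21)/5780 = -5.5533e-04; σ = Eε = 126000 · -5.5533e-04 = -69.97 MPa.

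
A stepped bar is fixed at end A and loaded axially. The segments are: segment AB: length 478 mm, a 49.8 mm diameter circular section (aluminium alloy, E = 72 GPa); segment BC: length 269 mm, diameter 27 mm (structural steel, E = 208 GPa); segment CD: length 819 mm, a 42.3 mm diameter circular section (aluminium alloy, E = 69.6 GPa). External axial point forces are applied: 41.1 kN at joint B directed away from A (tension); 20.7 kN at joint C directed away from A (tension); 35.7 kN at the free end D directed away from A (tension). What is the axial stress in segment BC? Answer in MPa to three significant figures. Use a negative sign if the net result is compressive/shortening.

Internal axial forces (sectioning from the free end, tension +): N_CD = 35.7 kN, N_BC = 56.4 kN, N_AB = 97.5 kN.
A_BC = 572.6 mm².
σ_BC = N_BC/A_BC = 56400/572.6 = 98.51 MPa.

98.5 MPa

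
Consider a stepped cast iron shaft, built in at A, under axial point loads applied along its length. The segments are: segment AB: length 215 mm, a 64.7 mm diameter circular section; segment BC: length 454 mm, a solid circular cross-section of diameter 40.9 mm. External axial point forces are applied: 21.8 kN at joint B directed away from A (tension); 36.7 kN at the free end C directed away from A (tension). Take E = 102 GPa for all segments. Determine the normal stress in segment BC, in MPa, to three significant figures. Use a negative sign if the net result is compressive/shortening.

27.9 MPa

Internal axial forces (sectioning from the free end, tension +): N_BC = 36.7 kN, N_AB = 58.5 kN.
A_BC = 1314 mm².
σ_BC = N_BC/A_BC = 36700/1314 = 27.93 MPa.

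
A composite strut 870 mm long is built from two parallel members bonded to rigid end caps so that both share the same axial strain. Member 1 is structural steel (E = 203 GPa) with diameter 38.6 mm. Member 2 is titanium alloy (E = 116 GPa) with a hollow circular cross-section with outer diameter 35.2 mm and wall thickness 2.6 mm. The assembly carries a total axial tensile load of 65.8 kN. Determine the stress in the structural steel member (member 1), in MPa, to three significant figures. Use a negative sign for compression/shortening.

A_1 = 1170 mm².
A_2 = 266.3 mm².
Equal strain + equilibrium ⇒ each member carries load in proportion to AE: A₁E₁ = 237600000 N, A₂E₂ = 30890000 N, ΣAE = 268400000 N.
σ₁ = P·E₁/ΣAE = 65800·203000/268400000 = 49.76 MPa.

49.8 MPa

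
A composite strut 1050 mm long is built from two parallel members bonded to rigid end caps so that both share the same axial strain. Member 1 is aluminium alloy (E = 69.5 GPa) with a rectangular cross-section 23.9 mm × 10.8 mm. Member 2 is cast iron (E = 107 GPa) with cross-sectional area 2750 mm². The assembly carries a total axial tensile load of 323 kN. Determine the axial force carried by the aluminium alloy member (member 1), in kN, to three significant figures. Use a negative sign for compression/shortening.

18.6 kN

A_1 = 258.1 mm².
Equal strain + equilibrium ⇒ each member carries load in proportion to AE: A₁E₁ = 17940000 N, A₂E₂ = 294200000 N, ΣAE = 312200000 N.
F₁ = P·A₁E₁/ΣAE = 323000·17940000/312200000 = 18560 N.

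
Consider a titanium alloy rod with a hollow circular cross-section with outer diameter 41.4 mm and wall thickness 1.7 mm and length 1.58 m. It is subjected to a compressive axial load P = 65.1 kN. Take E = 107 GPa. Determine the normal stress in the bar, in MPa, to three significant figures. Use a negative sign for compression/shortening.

-307 MPa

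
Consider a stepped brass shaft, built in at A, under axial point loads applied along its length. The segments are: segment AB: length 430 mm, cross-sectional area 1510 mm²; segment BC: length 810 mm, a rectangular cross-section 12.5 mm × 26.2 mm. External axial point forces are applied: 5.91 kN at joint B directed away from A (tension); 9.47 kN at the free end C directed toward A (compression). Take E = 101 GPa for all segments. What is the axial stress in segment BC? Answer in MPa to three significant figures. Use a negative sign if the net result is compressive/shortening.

-28.9 MPa

Internal axial forces (sectioning from the free end, tension +): N_BC = -9.47 kN, N_AB = -3.56 kN.
A_BC = 327.5 mm².
σ_BC = N_BC/A_BC = -9470/327.5 = -28.92 MPa.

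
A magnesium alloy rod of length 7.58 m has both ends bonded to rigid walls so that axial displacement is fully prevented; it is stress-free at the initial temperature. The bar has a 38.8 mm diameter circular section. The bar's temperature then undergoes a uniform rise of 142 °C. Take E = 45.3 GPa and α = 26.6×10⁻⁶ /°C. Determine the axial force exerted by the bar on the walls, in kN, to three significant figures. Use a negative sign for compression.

Free thermal expansion αLΔT = 26.6e-6 · 7580 · 142 = 28.63 mm.
The walls impose strain ε = −(28.63)/7580 = -3.7772e-03; σ = Eε = 45300 · -3.7772e-03 = -171.1 MPa.
Wall reaction R = σ·A = -171.1·1182 = -202300 N = -202.3 kN.

-202 kN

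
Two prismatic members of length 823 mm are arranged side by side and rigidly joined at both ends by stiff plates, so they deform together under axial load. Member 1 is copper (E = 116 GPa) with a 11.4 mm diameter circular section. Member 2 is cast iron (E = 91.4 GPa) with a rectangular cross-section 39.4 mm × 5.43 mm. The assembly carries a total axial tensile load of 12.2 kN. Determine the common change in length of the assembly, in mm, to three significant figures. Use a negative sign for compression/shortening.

A_1 = 102.1 mm².
A_2 = 213.9 mm².
Equal strain + equilibrium ⇒ each member carries load in proportion to AE: A₁E₁ = 11840000 N, A₂E₂ = 19550000 N, ΣAE = 31390000 N.
δ = PL/ΣAE = 12200·823/31390000 = 0.3198 mm.

0.320 mm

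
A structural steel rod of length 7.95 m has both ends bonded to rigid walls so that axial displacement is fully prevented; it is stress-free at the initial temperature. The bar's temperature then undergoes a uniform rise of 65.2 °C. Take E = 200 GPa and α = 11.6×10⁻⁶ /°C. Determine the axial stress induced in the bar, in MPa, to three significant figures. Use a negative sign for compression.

-151 MPa

Free thermal expansion αLΔT = 11.6e-6 · 7950 · 65.2 = 6.013 mm.
The walls impose strain ε = −(6.013)/7950 = -7.5632e-04; σ = Eε = 200000 · -7.5632e-04 = -151.3 MPa.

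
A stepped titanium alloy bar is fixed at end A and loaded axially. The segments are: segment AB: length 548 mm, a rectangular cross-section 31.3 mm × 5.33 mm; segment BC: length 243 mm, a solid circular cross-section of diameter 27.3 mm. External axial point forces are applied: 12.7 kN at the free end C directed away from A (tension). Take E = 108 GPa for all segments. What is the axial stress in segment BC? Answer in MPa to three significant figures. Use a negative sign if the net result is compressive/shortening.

Internal axial forces (sectioning from the free end, tension +): N_BC = 12.7 kN, N_AB = 12.7 kN.
A_BC = 585.3 mm².
σ_BC = N_BC/A_BC = 12700/585.3 = 21.7 MPa.

21.7 MPa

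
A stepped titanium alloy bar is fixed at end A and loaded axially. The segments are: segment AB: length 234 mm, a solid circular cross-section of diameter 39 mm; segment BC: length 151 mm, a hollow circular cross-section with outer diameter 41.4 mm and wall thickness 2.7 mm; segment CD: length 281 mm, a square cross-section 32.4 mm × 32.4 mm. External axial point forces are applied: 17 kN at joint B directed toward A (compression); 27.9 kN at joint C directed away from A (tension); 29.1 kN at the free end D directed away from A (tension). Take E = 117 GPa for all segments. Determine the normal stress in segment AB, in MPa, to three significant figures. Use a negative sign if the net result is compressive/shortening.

Internal axial forces (sectioning from the free end, tension +): N_CD = 29.1 kN, N_BC = 57 kN, N_AB = 40 kN.
A_AB = 1195 mm².
σ_AB = N_AB/A_AB = 40000/1195 = 33.48 MPa.

33.5 MPa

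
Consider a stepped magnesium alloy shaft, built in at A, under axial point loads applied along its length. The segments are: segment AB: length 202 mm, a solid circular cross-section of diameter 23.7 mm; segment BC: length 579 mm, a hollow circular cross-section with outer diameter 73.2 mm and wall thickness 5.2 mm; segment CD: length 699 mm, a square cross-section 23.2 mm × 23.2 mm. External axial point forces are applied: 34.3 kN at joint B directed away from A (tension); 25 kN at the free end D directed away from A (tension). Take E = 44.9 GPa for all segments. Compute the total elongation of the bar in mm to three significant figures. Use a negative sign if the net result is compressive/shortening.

1.62 mm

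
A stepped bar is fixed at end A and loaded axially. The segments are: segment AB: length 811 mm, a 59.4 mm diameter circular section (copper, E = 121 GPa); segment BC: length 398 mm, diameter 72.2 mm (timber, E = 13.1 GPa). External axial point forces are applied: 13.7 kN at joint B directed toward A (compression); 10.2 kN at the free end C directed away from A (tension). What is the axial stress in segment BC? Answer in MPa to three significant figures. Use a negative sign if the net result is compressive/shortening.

2.49 MPa

Internal axial forces (sectioning from the free end, tension +): N_BC = 10.2 kN, N_AB = -3.5 kN.
A_BC = 4094 mm².
σ_BC = N_BC/A_BC = 10200/4094 = 2.491 MPa.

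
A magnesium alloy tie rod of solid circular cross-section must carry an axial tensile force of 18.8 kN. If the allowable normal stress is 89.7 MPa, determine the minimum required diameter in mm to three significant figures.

Required area A ≥ P/σ_allow = 18800/89.7 = 209.6 mm².
For a solid circular section, d ≥ √(4A/π) = 16.34 mm.

16.3 mm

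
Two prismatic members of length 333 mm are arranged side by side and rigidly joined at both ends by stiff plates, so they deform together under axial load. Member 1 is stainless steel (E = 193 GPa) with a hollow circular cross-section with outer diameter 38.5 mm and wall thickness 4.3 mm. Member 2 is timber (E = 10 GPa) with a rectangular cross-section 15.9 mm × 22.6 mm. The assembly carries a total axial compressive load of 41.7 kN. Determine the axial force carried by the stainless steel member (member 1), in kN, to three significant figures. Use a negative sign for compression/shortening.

A_1 = 462 mm².
A_2 = 359.3 mm².
Equal strain + equilibrium ⇒ each member carries load in proportion to AE: A₁E₁ = 89170000 N, A₂E₂ = 3593000 N, ΣAE = 92760000 N.
F₁ = P·A₁E₁/ΣAE = -41700·89170000/92760000 = -40080 N.

-40.1 kN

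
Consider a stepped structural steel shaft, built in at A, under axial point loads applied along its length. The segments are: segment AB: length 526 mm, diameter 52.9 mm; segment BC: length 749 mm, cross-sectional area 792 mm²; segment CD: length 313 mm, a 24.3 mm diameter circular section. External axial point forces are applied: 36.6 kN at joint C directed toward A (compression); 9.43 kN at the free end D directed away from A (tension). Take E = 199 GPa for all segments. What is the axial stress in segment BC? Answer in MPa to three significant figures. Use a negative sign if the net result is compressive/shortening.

Internal axial forces (sectioning from the free end, tension +): N_CD = 9.43 kN, N_BC = -27.17 kN, N_AB = -27.17 kN.
σ_BC = N_BC/A_BC = -27170/792 = -34.31 MPa.

-34.3 MPa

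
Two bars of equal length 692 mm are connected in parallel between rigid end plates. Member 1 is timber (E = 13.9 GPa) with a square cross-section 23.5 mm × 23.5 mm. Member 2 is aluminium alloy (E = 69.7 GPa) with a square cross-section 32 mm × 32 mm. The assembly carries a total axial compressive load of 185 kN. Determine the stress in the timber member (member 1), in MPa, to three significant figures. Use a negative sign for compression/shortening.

-32.5 MPa

A_1 = 552.2 mm².
A_2 = 1024 mm².
Equal strain + equilibrium ⇒ each member carries load in proportion to AE: A₁E₁ = 7676000 N, A₂E₂ = 71370000 N, ΣAE = 79050000 N.
σ₁ = P·E₁/ΣAE = -185000·13900/79050000 = -32.53 MPa.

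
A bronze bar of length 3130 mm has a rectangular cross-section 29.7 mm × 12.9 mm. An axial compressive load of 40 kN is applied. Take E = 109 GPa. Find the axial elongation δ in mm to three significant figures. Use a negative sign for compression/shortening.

-3.00 mm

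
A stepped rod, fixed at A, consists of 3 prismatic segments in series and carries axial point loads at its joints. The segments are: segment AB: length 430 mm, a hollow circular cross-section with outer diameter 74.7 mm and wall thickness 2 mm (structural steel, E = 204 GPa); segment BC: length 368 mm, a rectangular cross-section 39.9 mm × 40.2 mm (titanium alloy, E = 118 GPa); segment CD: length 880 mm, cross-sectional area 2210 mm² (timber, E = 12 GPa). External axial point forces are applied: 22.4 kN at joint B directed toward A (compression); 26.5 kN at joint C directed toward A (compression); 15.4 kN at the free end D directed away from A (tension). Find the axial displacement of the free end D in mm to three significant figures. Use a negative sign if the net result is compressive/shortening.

Internal axial forces (sectioning from the free end, tension +): N_CD = 15.4 kN, N_BC = -11.1 kN, N_AB = -33.5 kN.
A_AB = 456.8 mm².
A_BC = 1604 mm².
δ_AB = -33500·430/(456.8·204000) = -0.1546 mm
δ_BC = -11100·368/(1604·118000) = -0.02158 mm
δ_CD = 15400·880/(2210·12000) = 0.511 mm
δ = Σδ_i = 0.3348 mm.

0.335 mm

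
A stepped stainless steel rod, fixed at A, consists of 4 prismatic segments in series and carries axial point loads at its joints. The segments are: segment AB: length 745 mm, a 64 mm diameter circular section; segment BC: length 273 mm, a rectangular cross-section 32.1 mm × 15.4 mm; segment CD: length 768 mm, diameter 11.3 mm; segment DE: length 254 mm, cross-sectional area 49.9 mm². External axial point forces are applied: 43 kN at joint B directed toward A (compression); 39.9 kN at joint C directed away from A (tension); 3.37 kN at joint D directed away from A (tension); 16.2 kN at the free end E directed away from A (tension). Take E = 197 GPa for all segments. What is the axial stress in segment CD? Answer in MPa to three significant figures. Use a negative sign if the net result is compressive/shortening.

195 MPa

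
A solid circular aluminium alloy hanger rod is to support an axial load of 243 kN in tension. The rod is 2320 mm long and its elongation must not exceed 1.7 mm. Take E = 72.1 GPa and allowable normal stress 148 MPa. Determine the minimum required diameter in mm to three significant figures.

Required area A ≥ P/σ_allow = 243000/148 = 1642 mm².
For a solid circular section, d ≥ √(4A/π) = 45.72 mm.
Elongation limit: A ≥ PL/(Eδ_allow) = 243000·2320/(72100·1.7) = 4599 mm² ⇒ d ≥ 76.53 mm.
The elongation limit governs.

76.5 mm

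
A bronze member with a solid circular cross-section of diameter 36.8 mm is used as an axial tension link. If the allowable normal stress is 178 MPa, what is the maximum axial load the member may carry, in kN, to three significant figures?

189 kN

A = 1064 mm².
P_max = σ_allow · A = 178 · 1064 = 189300 N = 189.3 kN.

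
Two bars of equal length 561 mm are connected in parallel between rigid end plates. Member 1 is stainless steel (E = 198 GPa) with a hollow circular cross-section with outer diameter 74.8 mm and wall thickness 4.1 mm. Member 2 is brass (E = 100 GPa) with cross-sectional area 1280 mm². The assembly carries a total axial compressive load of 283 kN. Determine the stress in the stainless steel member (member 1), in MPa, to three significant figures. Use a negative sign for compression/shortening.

-182 MPa

A_1 = 910.7 mm².
Equal strain + equilibrium ⇒ each member carries load in proportion to AE: A₁E₁ = 180300000 N, A₂E₂ = 128000000 N, ΣAE = 308300000 N.
σ₁ = P·E₁/ΣAE = -283000·198000/308300000 = -181.7 MPa.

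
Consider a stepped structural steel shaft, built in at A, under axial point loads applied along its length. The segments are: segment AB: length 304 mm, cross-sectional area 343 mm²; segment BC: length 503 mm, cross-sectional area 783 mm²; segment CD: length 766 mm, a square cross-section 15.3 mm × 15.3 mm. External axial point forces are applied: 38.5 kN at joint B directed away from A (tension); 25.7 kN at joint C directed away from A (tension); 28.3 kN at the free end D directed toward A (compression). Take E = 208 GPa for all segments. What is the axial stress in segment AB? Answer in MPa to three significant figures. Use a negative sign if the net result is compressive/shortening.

Internal axial forces (sectioning from the free end, tension +): N_CD = -28.3 kN, N_BC = -2.6 kN, N_AB = 35.9 kN.
σ_AB = N_AB/A_AB = 35900/343 = 104.7 MPa.

105 MPa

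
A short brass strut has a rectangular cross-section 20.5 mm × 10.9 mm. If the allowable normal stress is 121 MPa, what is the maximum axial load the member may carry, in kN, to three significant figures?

27.0 kN

A = 223.5 mm².
P_max = σ_allow · A = 121 · 223.5 = 27040 N = 27.04 kN.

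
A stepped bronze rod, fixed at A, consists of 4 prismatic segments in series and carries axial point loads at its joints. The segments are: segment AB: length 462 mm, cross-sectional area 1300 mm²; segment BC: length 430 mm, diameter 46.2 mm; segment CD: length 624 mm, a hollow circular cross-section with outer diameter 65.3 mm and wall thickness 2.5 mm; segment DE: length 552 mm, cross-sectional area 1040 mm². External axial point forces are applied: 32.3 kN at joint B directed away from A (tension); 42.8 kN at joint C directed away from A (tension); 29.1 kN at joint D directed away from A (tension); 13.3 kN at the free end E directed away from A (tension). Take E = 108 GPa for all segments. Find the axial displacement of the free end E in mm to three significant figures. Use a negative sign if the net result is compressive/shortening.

1.15 mm

Internal axial forces (sectioning from the free end, tension +): N_DE = 13.3 kN, N_CD = 42.4 kN, N_BC = 85.2 kN, N_AB = 117.5 kN.
A_BC = 1676 mm².
A_CD = 493.2 mm².
δ_AB = 117500·462/(1300·108000) = 0.3866 mm
δ_BC = 85200·430/(1676·108000) = 0.2024 mm
δ_CD = 42400·624/(493.2·108000) = 0.4967 mm
δ_DE = 13300·552/(1040·108000) = 0.06536 mm
δ = Σδ_i = 1.151 mm.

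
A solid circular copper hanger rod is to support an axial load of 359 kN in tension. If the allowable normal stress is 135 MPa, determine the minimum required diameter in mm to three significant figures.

Required area A ≥ P/σ_allow = 359000/135 = 2659 mm².
For a solid circular section, d ≥ √(4A/π) = 58.19 mm.

58.2 mm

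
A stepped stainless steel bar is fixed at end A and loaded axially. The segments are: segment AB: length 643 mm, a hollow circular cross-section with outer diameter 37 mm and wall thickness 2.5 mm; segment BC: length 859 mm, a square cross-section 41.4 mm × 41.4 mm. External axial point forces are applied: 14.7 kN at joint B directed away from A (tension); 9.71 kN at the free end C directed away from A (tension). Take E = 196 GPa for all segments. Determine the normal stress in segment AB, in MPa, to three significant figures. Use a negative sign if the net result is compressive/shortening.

Internal axial forces (sectioning from the free end, tension +): N_BC = 9.71 kN, N_AB = 24.41 kN.
A_AB = 271 mm².
σ_AB = N_AB/A_AB = 24410/271 = 90.09 MPa.

90.1 MPa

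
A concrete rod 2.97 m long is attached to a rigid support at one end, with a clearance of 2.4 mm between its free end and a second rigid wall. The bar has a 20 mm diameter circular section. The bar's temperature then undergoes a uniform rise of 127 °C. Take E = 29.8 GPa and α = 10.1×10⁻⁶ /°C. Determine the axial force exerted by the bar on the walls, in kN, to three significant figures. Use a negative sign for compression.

-4.44 kN

Free thermal expansion αLΔT = 10.1e-6 · 2970 · 127 = 3.81 mm.
The walls engage after the gap closes; constrained expansion = 3.81 − 2.4 = 1.41 mm.
The walls impose strain ε = −(1.41)/2970 = -4.7462e-04; σ = Eε = 29800 · -4.7462e-04 = -14.14 MPa.
Wall reaction R = σ·A = -14.14·314.2 = -4443 N = -4.443 kN.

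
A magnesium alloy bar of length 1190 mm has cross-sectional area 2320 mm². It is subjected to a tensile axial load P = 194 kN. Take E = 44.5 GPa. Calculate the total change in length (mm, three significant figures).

2.24 mm

δ_mech = NL/(AE) = 194000·1190/(2320·44500) = 2.236 mm.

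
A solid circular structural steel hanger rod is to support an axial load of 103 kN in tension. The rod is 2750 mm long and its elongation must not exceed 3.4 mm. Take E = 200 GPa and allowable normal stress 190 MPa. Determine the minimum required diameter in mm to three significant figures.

Required area A ≥ P/σ_allow = 103000/190 = 542.1 mm².
For a solid circular section, d ≥ √(4A/π) = 26.27 mm.
Elongation limit: A ≥ PL/(Eδ_allow) = 103000·2750/(200000·3.4) = 416.5 mm² ⇒ d ≥ 23.03 mm.
The stress limit governs.

26.3 mm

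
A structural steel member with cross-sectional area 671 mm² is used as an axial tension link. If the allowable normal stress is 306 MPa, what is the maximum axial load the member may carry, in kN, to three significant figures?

205 kN

P_max = σ_allow · A = 306 · 671 = 205300 N = 205.3 kN.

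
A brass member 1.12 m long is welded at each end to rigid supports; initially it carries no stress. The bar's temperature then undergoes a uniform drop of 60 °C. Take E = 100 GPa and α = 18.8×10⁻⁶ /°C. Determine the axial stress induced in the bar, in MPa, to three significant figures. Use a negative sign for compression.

113 MPa

Free thermal expansion αLΔT = 18.8e-6 · 1120 · -60 = -1.263 mm.
The walls impose strain ε = −(-1.263)/1120 = 1.1280e-03; σ = Eε = 100000 · 1.1280e-03 = 112.8 MPa.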